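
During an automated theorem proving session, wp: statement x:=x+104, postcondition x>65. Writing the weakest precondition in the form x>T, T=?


Formula: wp(x:=E, P) = P[E/x] (substitute E for x in postcondition)
Step 1: Postcondition: x>65
Step 2: Substitute x+104 for x: x+104>65
Step 3: Solve for x: x > 65-104 = -39

-39


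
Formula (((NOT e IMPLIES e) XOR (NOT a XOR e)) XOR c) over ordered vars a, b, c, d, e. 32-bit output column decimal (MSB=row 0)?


Formula: (((NOT e IMPLIES e) XOR (NOT a XOR e)) XOR c) over a, b, c, d, e (32 rows)
Evaluate each row (bits = a,b,c,d,e, MSB first):
  row 0 [00000]: (((NOT 0 IMPLIES 0) XOR (NOT 0 XOR 0)) XOR 0) -> 1
  row 1 [00001]: (((NOT 1 IMPLIES 1) XOR (NOT 0 XOR 1)) XOR 0) -> 1
  row 2 [00010]: (((NOT 0 IMPLIES 0) XOR (NOT 0 XOR 0)) XOR 0) -> 1
  row 3 [00011]: (((NOT 1 IMPLIES 1) XOR (NOT 0 XOR 1)) XOR 0) -> 1
  row 4 [00100]: (((NOT 0 IMPLIES 0) XOR (NOT 0 XOR 0)) XOR 1) -> 0
  row 5 [00101]: (((NOT 1 IMPLIES 1) XOR (NOT 0 XOR 1)) XOR 1) -> 0
  row 6 [00110]: (((NOT 0 IMPLIES 0) XOR (NOT 0 XOR 0)) XOR 1) -> 0
  row 7 [00111]: (((NOT 1 IMPLIES 1) XOR (NOT 0 XOR 1)) XOR 1) -> 0
  row 8 [01000]: (((NOT 0 IMPLIES 0) XOR (NOT 0 XOR 0)) XOR 0) -> 1
  row 9 [01001]: (((NOT 1 IMPLIES 1) XOR (NOT 0 XOR 1)) XOR 0) -> 1
  row 10 [01010]: (((NOT 0 IMPLIES 0) XOR (NOT 0 XOR 0)) XOR 0) -> 1
  row 11 [01011]: (((NOT 1 IMPLIES 1) XOR (NOT 0 XOR 1)) XOR 0) -> 1
  row 12 [01100]: (((NOT 0 IMPLIES 0) XOR (NOT 0 XOR 0)) XOR 1) -> 0
  row 13 [01101]: (((NOT 1 IMPLIES 1) XOR (NOT 0 XOR 1)) XOR 1) -> 0
  row 14 [01110]: (((NOT 0 IMPLIES 0) XOR (NOT 0 XOR 0)) XOR 1) -> 0
  row 15 [01111]: (((NOT 1 IMPLIES 1) XOR (NOT 0 XOR 1)) XOR 1) -> 0
  row 16 [10000]: (((NOT 0 IMPLIES 0) XOR (NOT 1 XOR 0)) XOR 0) -> 0
  row 17 [10001]: (((NOT 1 IMPLIES 1) XOR (NOT 1 XOR 1)) XOR 0) -> 0
  row 18 [10010]: (((NOT 0 IMPLIES 0) XOR (NOT 1 XOR 0)) XOR 0) -> 0
  row 19 [10011]: (((NOT 1 IMPLIES 1) XOR (NOT 1 XOR 1)) XOR 0) -> 0
  row 20 [10100]: (((NOT 0 IMPLIES 0) XOR (NOT 1 XOR 0)) XOR 1) -> 1
  row 21 [10101]: (((NOT 1 IMPLIES 1) XOR (NOT 1 XOR 1)) XOR 1) -> 1
  row 22 [10110]: (((NOT 0 IMPLIES 0) XOR (NOT 1 XOR 0)) XOR 1) -> 1
  row 23 [10111]: (((NOT 1 IMPLIES 1) XOR (NOT 1 XOR 1)) XOR 1) -> 1
  row 24 [11000]: (((NOT 0 IMPLIES 0) XOR (NOT 1 XOR 0)) XOR 0) -> 0
  row 25 [11001]: (((NOT 1 IMPLIES 1) XOR (NOT 1 XOR 1)) XOR 0) -> 0
  row 26 [11010]: (((NOT 0 IMPLIES 0) XOR (NOT 1 XOR 0)) XOR 0) -> 0
  row 27 [11011]: (((NOT 1 IMPLIES 1) XOR (NOT 1 XOR 1)) XOR 0) -> 0
  row 28 [11100]: (((NOT 0 IMPLIES 0) XOR (NOT 1 XOR 0)) XOR 1) -> 1
  row 29 [11101]: (((NOT 1 IMPLIES 1) XOR (NOT 1 XOR 1)) XOR 1) -> 1
  row 30 [11110]: (((NOT 0 IMPLIES 0) XOR (NOT 1 XOR 0)) XOR 1) -> 1
  row 31 [11111]: (((NOT 1 IMPLIES 1) XOR (NOT 1 XOR 1)) XOR 1) -> 1
Full result column, 4 rows per line (a,b,c fixed per line; d,e runs 00..11 left to right):
  rows 0-3 [a,b,c=000]: 1111  = hex F
  rows 4-7 [a,b,c=001]: 0000  = hex 0
  rows 8-11 [a,b,c=010]: 1111  = hex F
  rows 12-15 [a,b,c=011]: 0000  = hex 0
  rows 16-19 [a,b,c=100]: 0000  = hex 0
  rows 20-23 [a,b,c=101]: 1111  = hex F
  rows 24-27 [a,b,c=110]: 0000  = hex 0
  rows 28-31 [a,b,c=111]: 1111  = hex F
Output column (row 0 .. row 31) = 11110000111100000000111100001111
Output column grouped in 4s = 1111 0000 1111 0000 0000 1111 0000 1111 = 0xF0F00F0F
Convert to decimal digit by digit (value = value*16 + digit):
  F -> 15
  15*16 + 0 = 240
  240*16 + 15 (F) = 3855
  3855*16 + 0 = 61680
  61680*16 + 0 = 986880
  986880*16 + 15 (F) = 15790095
  15790095*16 + 0 = 252641520
  252641520*16 + 15 (F) = 4042264335
Decimal = 4042264335

4042264335


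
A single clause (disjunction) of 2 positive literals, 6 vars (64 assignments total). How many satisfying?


Step 1: Total=2^6=64
Step 2: Unsat when all 2 false: 2^4=16
Step 3: Sat=64-16=48

48


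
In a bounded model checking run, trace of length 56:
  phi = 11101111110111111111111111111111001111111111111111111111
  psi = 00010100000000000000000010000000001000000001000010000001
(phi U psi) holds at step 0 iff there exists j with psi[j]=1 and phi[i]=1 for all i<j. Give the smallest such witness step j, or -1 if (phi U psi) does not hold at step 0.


(phi U psi) at 0: need smallest j with psi[j]=1 and phi[i]=1 for all i in [0,j).
Scan from step 0:
  step 0: phi=1, psi=0 -> continue
  step 1: phi=1, psi=0 -> continue
  step 2: phi=1, psi=0 -> continue
  step 3: psi=1 and phi held for [0,3) -> witness found
Witness step = 3

3


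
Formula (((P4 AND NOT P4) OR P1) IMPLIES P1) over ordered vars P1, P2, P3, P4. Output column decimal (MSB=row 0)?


Formula: (((P4 AND NOT P4) OR P1) IMPLIES P1) over P1, P2, P3, P4 (16 rows)
Evaluate each row (bits = P1,P2,P3,P4, MSB first):
  row 0 [0000]: (((0 AND NOT 0) OR 0) IMPLIES 0) -> 1
  row 1 [0001]: (((1 AND NOT 1) OR 0) IMPLIES 0) -> 1
  row 2 [0010]: (((0 AND NOT 0) OR 0) IMPLIES 0) -> 1
  row 3 [0011]: (((1 AND NOT 1) OR 0) IMPLIES 0) -> 1
  row 4 [0100]: (((0 AND NOT 0) OR 0) IMPLIES 0) -> 1
  row 5 [0101]: (((1 AND NOT 1) OR 0) IMPLIES 0) -> 1
  row 6 [0110]: (((0 AND NOT 0) OR 0) IMPLIES 0) -> 1
  row 7 [0111]: (((1 AND NOT 1) OR 0) IMPLIES 0) -> 1
  row 8 [1000]: (((0 AND NOT 0) OR 1) IMPLIES 1) -> 1
  row 9 [1001]: (((1 AND NOT 1) OR 1) IMPLIES 1) -> 1
  row 10 [1010]: (((0 AND NOT 0) OR 1) IMPLIES 1) -> 1
  row 11 [1011]: (((1 AND NOT 1) OR 1) IMPLIES 1) -> 1
  row 12 [1100]: (((0 AND NOT 0) OR 1) IMPLIES 1) -> 1
  row 13 [1101]: (((1 AND NOT 1) OR 1) IMPLIES 1) -> 1
  row 14 [1110]: (((0 AND NOT 0) OR 1) IMPLIES 1) -> 1
  row 15 [1111]: (((1 AND NOT 1) OR 1) IMPLIES 1) -> 1
Full result column, 4 rows per line (P1,P2 fixed per line; P3,P4 runs 00..11 left to right):
  rows 0-3 [P1,P2=00]: 1111  = hex F
  rows 4-7 [P1,P2=01]: 1111  = hex F
  rows 8-11 [P1,P2=10]: 1111  = hex F
  rows 12-15 [P1,P2=11]: 1111  = hex F
Output column (row 0 .. row 15) = 1111111111111111
Output column grouped in 4s = 1111 1111 1111 1111 = 0xFFFF
Convert to decimal digit by digit (value = value*16 + digit):
  F -> 15
  15*16 + 15 (F) = 255
  255*16 + 15 (F) = 4095
  4095*16 + 15 (F) = 65535
Decimal = 65535

65535


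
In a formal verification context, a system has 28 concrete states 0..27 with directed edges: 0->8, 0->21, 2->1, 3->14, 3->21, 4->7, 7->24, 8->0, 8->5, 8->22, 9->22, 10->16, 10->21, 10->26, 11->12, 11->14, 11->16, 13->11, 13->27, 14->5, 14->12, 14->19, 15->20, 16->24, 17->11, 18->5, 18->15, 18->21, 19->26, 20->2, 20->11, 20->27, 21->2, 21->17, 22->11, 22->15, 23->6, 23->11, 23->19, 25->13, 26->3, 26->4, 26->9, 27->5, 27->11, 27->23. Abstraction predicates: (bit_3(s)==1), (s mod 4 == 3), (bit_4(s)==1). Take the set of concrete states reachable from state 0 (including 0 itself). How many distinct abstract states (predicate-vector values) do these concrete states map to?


BFS from 0:
Concrete reachable: {0, 1, 2, 3, 4, 5, 6, 7, 8, 9, 11, 12, 14, 15, 16, 17, 19, 20, 21, 22, 23, 24, 26, 27}
Abstract via predicates (bit_3(s)==1), (s mod 4 == 3), (bit_4(s)==1):
  (0,0,0) <- {0, 1, 2, 4, 5, 6}
  (0,0,1) <- {16, 17, 20, 21, 22}
  (0,1,0) <- {3, 7}
  (0,1,1) <- {19, 23}
  (1,0,0) <- {8, 9, 12, 14}
  (1,0,1) <- {24, 26}
  (1,1,0) <- {11, 15}
  (1,1,1) <- {27}
Distinct abstract states = 8

8


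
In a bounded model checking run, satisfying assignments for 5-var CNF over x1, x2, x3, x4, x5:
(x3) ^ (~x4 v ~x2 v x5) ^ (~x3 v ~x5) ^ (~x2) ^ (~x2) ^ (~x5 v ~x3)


CNF with 6 clauses over 5 vars (32 assignments).
An assignment satisfies CNF iff every clause has >=1 true literal.
Check each row (bits = x1,x2,x3,x4,x5; clause T/F shown):
  row 0 [00000]: clauses=FTTTTT -> 0
  row 1 [00001]: clauses=FTTTTT -> 0
  row 2 [00010]: clauses=FTTTTT -> 0
  row 3 [00011]: clauses=FTTTTT -> 0
  row 4 [00100]: clauses=TTTTTT -> 1
  row 5 [00101]: clauses=TTFTTF -> 0
  row 6 [00110]: clauses=TTTTTT -> 1
  row 7 [00111]: clauses=TTFTTF -> 0
  row 8 [01000]: clauses=FTTFFT -> 0
  row 9 [01001]: clauses=FTTFFT -> 0
  row 10 [01010]: clauses=FFTFFT -> 0
  row 11 [01011]: clauses=FTTFFT -> 0
  row 12 [01100]: clauses=TTTFFT -> 0
  row 13 [01101]: clauses=TTFFFF -> 0
  row 14 [01110]: clauses=TFTFFT -> 0
  row 15 [01111]: clauses=TTFFFF -> 0
  row 16 [10000]: clauses=FTTTTT -> 0
  row 17 [10001]: clauses=FTTTTT -> 0
  row 18 [10010]: clauses=FTTTTT -> 0
  row 19 [10011]: clauses=FTTTTT -> 0
  row 20 [10100]: clauses=TTTTTT -> 1
  row 21 [10101]: clauses=TTFTTF -> 0
  row 22 [10110]: clauses=TTTTTT -> 1
  row 23 [10111]: clauses=TTFTTF -> 0
  row 24 [11000]: clauses=FTTFFT -> 0
  row 25 [11001]: clauses=FTTFFT -> 0
  row 26 [11010]: clauses=FFTFFT -> 0
  row 27 [11011]: clauses=FTTFFT -> 0
  row 28 [11100]: clauses=TTTFFT -> 0
  row 29 [11101]: clauses=TTFFFF -> 0
  row 30 [11110]: clauses=TFTFFT -> 0
  row 31 [11111]: clauses=TTFFFF -> 0
Full result column, 8 rows per line (x1,x2 fixed per line; x3,x4,x5 runs 000..111 left to right):
  rows 0-7 [x1,x2=00]: 00001010  (ones: 2)
  rows 8-15 [x1,x2=01]: 00000000  (ones: 0)
  rows 16-23 [x1,x2=10]: 00001010  (ones: 2)
  rows 24-31 [x1,x2=11]: 00000000  (ones: 0)
Satisfying assignments = 2+0+2+0 = 4

4


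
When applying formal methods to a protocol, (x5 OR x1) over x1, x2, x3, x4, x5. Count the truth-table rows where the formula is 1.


Formula: (x5 OR x1) over 5 vars (32 rows)
Evaluate each row (x1, x2, x3, x4, x5 as bits, MSB first):
  row 0 [00000]: (0 OR 0) -> 0
  row 1 [00001]: (1 OR 0) -> 1
  row 2 [00010]: (0 OR 0) -> 0
  row 3 [00011]: (1 OR 0) -> 1
  row 4 [00100]: (0 OR 0) -> 0
  row 5 [00101]: (1 OR 0) -> 1
  row 6 [00110]: (0 OR 0) -> 0
  row 7 [00111]: (1 OR 0) -> 1
  row 8 [01000]: (0 OR 0) -> 0
  row 9 [01001]: (1 OR 0) -> 1
  row 10 [01010]: (0 OR 0) -> 0
  row 11 [01011]: (1 OR 0) -> 1
  row 12 [01100]: (0 OR 0) -> 0
  row 13 [01101]: (1 OR 0) -> 1
  row 14 [01110]: (0 OR 0) -> 0
  row 15 [01111]: (1 OR 0) -> 1
  row 16 [10000]: (0 OR 1) -> 1
  row 17 [10001]: (1 OR 1) -> 1
  row 18 [10010]: (0 OR 1) -> 1
  row 19 [10011]: (1 OR 1) -> 1
  row 20 [10100]: (0 OR 1) -> 1
  row 21 [10101]: (1 OR 1) -> 1
  row 22 [10110]: (0 OR 1) -> 1
  row 23 [10111]: (1 OR 1) -> 1
  row 24 [11000]: (0 OR 1) -> 1
  row 25 [11001]: (1 OR 1) -> 1
  row 26 [11010]: (0 OR 1) -> 1
  row 27 [11011]: (1 OR 1) -> 1
  row 28 [11100]: (0 OR 1) -> 1
  row 29 [11101]: (1 OR 1) -> 1
  row 30 [11110]: (0 OR 1) -> 1
  row 31 [11111]: (1 OR 1) -> 1
Full result column, 8 rows per line (x1,x2 fixed per line; x3,x4,x5 runs 000..111 left to right):
  rows 0-7 [x1,x2=00]: 01010101  (ones: 4)
  rows 8-15 [x1,x2=01]: 01010101  (ones: 4)
  rows 16-23 [x1,x2=10]: 11111111  (ones: 8)
  rows 24-31 [x1,x2=11]: 11111111  (ones: 8)
Count of 1-rows = 4+4+8+8 = 24

24


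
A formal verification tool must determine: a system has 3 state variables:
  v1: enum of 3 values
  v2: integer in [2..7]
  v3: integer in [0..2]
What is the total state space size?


State space = product of domain sizes of all variables.
Domain sizes:
  v1 (enum of 3 values): 3
  v2 (integer in [2..7]): 6
  v3 (integer in [0..2]): 3
Product = 3 * 6 * 3 = 54

54


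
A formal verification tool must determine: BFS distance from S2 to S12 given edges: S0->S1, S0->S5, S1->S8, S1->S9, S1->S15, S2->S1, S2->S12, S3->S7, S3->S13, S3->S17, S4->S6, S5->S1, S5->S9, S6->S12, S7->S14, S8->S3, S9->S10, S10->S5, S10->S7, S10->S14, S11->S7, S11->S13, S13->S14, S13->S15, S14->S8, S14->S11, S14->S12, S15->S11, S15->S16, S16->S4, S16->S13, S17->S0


BFS layer-by-layer from S2:
  dist 0: {S2}
  dist 1: {S1, S12}
  -> S12 reached at distance 1
Shortest path length = 1

1


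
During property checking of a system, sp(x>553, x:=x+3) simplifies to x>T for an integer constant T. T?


Formula: sp(P, x:=E) = exists old_x. (x = E[old_x/x]) AND P[old_x/x] (old_x is the value of x before the assignment; eliminate old_x by solving x = E[old_x/x] for old_x)
Step 1: Precondition P: x>553, i.e. old_x > 553
Step 2: Assignment gives x = old_x + 3, so old_x = x - 3
Step 3: Substitute into P: x - 3 > 553
Step 4: Simplify: x > 553+3 = 556

556


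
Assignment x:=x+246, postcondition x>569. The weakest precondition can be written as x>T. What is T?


Formula: wp(x:=E, P) = P[E/x] (substitute E for x in postcondition)
Step 1: Postcondition: x>569
Step 2: Substitute x+246 for x: x+246>569
Step 3: Solve for x: x > 569-246 = 323

323


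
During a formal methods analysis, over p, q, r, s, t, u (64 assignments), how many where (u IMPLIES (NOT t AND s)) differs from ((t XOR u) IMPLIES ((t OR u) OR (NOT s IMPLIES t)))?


F1 = (u IMPLIES (NOT t AND s))
F2 = ((t XOR u) IMPLIES ((t OR u) OR (NOT s IMPLIES t)))
Evaluate both on each of 64 rows (bits = p,q,r,s,t,u):
  row 0 [000000]: F1=1 F2=1 -> 0
  row 1 [000001]: F1=0 F2=1 (differ) -> 1
  row 2 [000010]: F1=1 F2=1 -> 0
  row 3 [000011]: F1=0 F2=1 (differ) -> 1
  row 4 [000100]: F1=1 F2=1 -> 0
  (every remaining row is evaluated the same way; all 64 results are listed next)
Full result column, 8 rows per line (p,q,r fixed per line; s,t,u runs 000..111 left to right):
  rows 0-7 [p,q,r=000]: 01010001  (ones: 3)
  rows 8-15 [p,q,r=001]: 01010001  (ones: 3)
  rows 16-23 [p,q,r=010]: 01010001  (ones: 3)
  rows 24-31 [p,q,r=011]: 01010001  (ones: 3)
  rows 32-39 [p,q,r=100]: 01010001  (ones: 3)
  rows 40-47 [p,q,r=101]: 01010001  (ones: 3)
  rows 48-55 [p,q,r=110]: 01010001  (ones: 3)
  rows 56-63 [p,q,r=111]: 01010001  (ones: 3)
Disagreements = 3+3+3+3+3+3+3+3 = 24

24


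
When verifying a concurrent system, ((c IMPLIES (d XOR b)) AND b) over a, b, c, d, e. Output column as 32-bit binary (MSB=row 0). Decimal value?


Formula: ((c IMPLIES (d XOR b)) AND b) over a, b, c, d, e (32 rows)
Evaluate each row (bits = a,b,c,d,e, MSB first):
  row 0 [00000]: ((0 IMPLIES (0 XOR 0)) AND 0) -> 0
  row 1 [00001]: ((0 IMPLIES (0 XOR 0)) AND 0) -> 0
  row 2 [00010]: ((0 IMPLIES (1 XOR 0)) AND 0) -> 0
  row 3 [00011]: ((0 IMPLIES (1 XOR 0)) AND 0) -> 0
  row 4 [00100]: ((1 IMPLIES (0 XOR 0)) AND 0) -> 0
  row 5 [00101]: ((1 IMPLIES (0 XOR 0)) AND 0) -> 0
  row 6 [00110]: ((1 IMPLIES (1 XOR 0)) AND 0) -> 0
  row 7 [00111]: ((1 IMPLIES (1 XOR 0)) AND 0) -> 0
  row 8 [01000]: ((0 IMPLIES (0 XOR 1)) AND 1) -> 1
  row 9 [01001]: ((0 IMPLIES (0 XOR 1)) AND 1) -> 1
  row 10 [01010]: ((0 IMPLIES (1 XOR 1)) AND 1) -> 1
  row 11 [01011]: ((0 IMPLIES (1 XOR 1)) AND 1) -> 1
  row 12 [01100]: ((1 IMPLIES (0 XOR 1)) AND 1) -> 1
  row 13 [01101]: ((1 IMPLIES (0 XOR 1)) AND 1) -> 1
  row 14 [01110]: ((1 IMPLIES (1 XOR 1)) AND 1) -> 0
  row 15 [01111]: ((1 IMPLIES (1 XOR 1)) AND 1) -> 0
  row 16 [10000]: ((0 IMPLIES (0 XOR 0)) AND 0) -> 0
  row 17 [10001]: ((0 IMPLIES (0 XOR 0)) AND 0) -> 0
  row 18 [10010]: ((0 IMPLIES (1 XOR 0)) AND 0) -> 0
  row 19 [10011]: ((0 IMPLIES (1 XOR 0)) AND 0) -> 0
  row 20 [10100]: ((1 IMPLIES (0 XOR 0)) AND 0) -> 0
  row 21 [10101]: ((1 IMPLIES (0 XOR 0)) AND 0) -> 0
  row 22 [10110]: ((1 IMPLIES (1 XOR 0)) AND 0) -> 0
  row 23 [10111]: ((1 IMPLIES (1 XOR 0)) AND 0) -> 0
  row 24 [11000]: ((0 IMPLIES (0 XOR 1)) AND 1) -> 1
  row 25 [11001]: ((0 IMPLIES (0 XOR 1)) AND 1) -> 1
  row 26 [11010]: ((0 IMPLIES (1 XOR 1)) AND 1) -> 1
  row 27 [11011]: ((0 IMPLIES (1 XOR 1)) AND 1) -> 1
  row 28 [11100]: ((1 IMPLIES (0 XOR 1)) AND 1) -> 1
  row 29 [11101]: ((1 IMPLIES (0 XOR 1)) AND 1) -> 1
  row 30 [11110]: ((1 IMPLIES (1 XOR 1)) AND 1) -> 0
  row 31 [11111]: ((1 IMPLIES (1 XOR 1)) AND 1) -> 0
Full result column, 4 rows per line (a,b,c fixed per line; d,e runs 00..11 left to right):
  rows 0-3 [a,b,c=000]: 0000  = hex 0
  rows 4-7 [a,b,c=001]: 0000  = hex 0
  rows 8-11 [a,b,c=010]: 1111  = hex F
  rows 12-15 [a,b,c=011]: 1100  = hex C
  rows 16-19 [a,b,c=100]: 0000  = hex 0
  rows 20-23 [a,b,c=101]: 0000  = hex 0
  rows 24-27 [a,b,c=110]: 1111  = hex F
  rows 28-31 [a,b,c=111]: 1100  = hex C
Output column (row 0 .. row 31) = 00000000111111000000000011111100
Output column grouped in 4s = 0000 0000 1111 1100 0000 0000 1111 1100 = 0x00FC00FC
Convert to decimal digit by digit (value = value*16 + digit):
  0 -> 0
  0*16 + 0 = 0
  0*16 + 15 (F) = 15
  15*16 + 12 (C) = 252
  252*16 + 0 = 4032
  4032*16 + 0 = 64512
  64512*16 + 15 (F) = 1032207
  1032207*16 + 12 (C) = 16515324
Decimal = 16515324

16515324


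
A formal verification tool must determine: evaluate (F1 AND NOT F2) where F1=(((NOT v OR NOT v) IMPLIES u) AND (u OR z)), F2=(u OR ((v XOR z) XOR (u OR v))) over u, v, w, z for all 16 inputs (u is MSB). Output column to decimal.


F1 = (((NOT v OR NOT v) IMPLIES u) AND (u OR z))
F2 = (u OR ((v XOR z) XOR (u OR v)))
Counterexample to F1=>F2 is where F1=1 and F2=0.
Evaluate each row (bits = u,v,w,z, MSB first):
  row 0 [0000]: F1=0 F2=0 -> F1&~F2 -> 0
  row 1 [0001]: F1=0 F2=1 -> F1&~F2 -> 0
  row 2 [0010]: F1=0 F2=0 -> F1&~F2 -> 0
  row 3 [0011]: F1=0 F2=1 -> F1&~F2 -> 0
  row 4 [0100]: F1=0 F2=0 -> F1&~F2 -> 0
  row 5 [0101]: F1=1 F2=1 -> F1&~F2 -> 0
  row 6 [0110]: F1=0 F2=0 -> F1&~F2 -> 0
  row 7 [0111]: F1=1 F2=1 -> F1&~F2 -> 0
  row 8 [1000]: F1=1 F2=1 -> F1&~F2 -> 0
  row 9 [1001]: F1=1 F2=1 -> F1&~F2 -> 0
  row 10 [1010]: F1=1 F2=1 -> F1&~F2 -> 0
  row 11 [1011]: F1=1 F2=1 -> F1&~F2 -> 0
  row 12 [1100]: F1=1 F2=1 -> F1&~F2 -> 0
  row 13 [1101]: F1=1 F2=1 -> F1&~F2 -> 0
  row 14 [1110]: F1=1 F2=1 -> F1&~F2 -> 0
  row 15 [1111]: F1=1 F2=1 -> F1&~F2 -> 0
Full result column, 4 rows per line (u,v fixed per line; w,z runs 00..11 left to right):
  rows 0-3 [u,v=00]: 0000  = hex 0
  rows 4-7 [u,v=01]: 0000  = hex 0
  rows 8-11 [u,v=10]: 0000  = hex 0
  rows 12-15 [u,v=11]: 0000  = hex 0
Counterexample vector (row 0 .. row 15) = 0000000000000000
Output column grouped in 4s = 0000 0000 0000 0000 = 0x0000
Convert to decimal digit by digit (value = value*16 + digit):
  0 -> 0
  0*16 + 0 = 0
  0*16 + 0 = 0
  0*16 + 0 = 0
Decimal = 0

0


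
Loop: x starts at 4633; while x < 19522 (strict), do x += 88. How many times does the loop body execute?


Step 1: x goes from 4633 toward 19522 by 88; the body runs while x<19522, so iterations = ceil((bound-start)/step)
Step 2: Distance=14889
Step 3: ceil(14889/88)=170

170


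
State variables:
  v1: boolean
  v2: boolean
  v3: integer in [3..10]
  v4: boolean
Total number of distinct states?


State space = product of domain sizes of all variables.
Domain sizes:
  v1 (boolean): 2
  v2 (boolean): 2
  v3 (integer in [3..10]): 8
  v4 (boolean): 2
Product = 2 * 2 * 8 * 2 = 64

64


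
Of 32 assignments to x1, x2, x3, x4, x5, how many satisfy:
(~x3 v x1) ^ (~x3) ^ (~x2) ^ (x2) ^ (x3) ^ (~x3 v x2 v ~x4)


CNF with 6 clauses over 5 vars (32 assignments).
An assignment satisfies CNF iff every clause has >=1 true literal.
Check each row (bits = x1,x2,x3,x4,x5; clause T/F shown):
  row 0 [00000]: clauses=TTTFFT -> 0
  row 1 [00001]: clauses=TTTFFT -> 0
  row 2 [00010]: clauses=TTTFFT -> 0
  row 3 [00011]: clauses=TTTFFT -> 0
  row 4 [00100]: clauses=FFTFTT -> 0
  row 5 [00101]: clauses=FFTFTT -> 0
  row 6 [00110]: clauses=FFTFTF -> 0
  row 7 [00111]: clauses=FFTFTF -> 0
  row 8 [01000]: clauses=TTFTFT -> 0
  row 9 [01001]: clauses=TTFTFT -> 0
  row 10 [01010]: clauses=TTFTFT -> 0
  row 11 [01011]: clauses=TTFTFT -> 0
  row 12 [01100]: clauses=FFFTTT -> 0
  row 13 [01101]: clauses=FFFTTT -> 0
  row 14 [01110]: clauses=FFFTTT -> 0
  row 15 [01111]: clauses=FFFTTT -> 0
  row 16 [10000]: clauses=TTTFFT -> 0
  row 17 [10001]: clauses=TTTFFT -> 0
  row 18 [10010]: clauses=TTTFFT -> 0
  row 19 [10011]: clauses=TTTFFT -> 0
  row 20 [10100]: clauses=TFTFTT -> 0
  row 21 [10101]: clauses=TFTFTT -> 0
  row 22 [10110]: clauses=TFTFTF -> 0
  row 23 [10111]: clauses=TFTFTF -> 0
  row 24 [11000]: clauses=TTFTFT -> 0
  row 25 [11001]: clauses=TTFTFT -> 0
  row 26 [11010]: clauses=TTFTFT -> 0
  row 27 [11011]: clauses=TTFTFT -> 0
  row 28 [11100]: clauses=TFFTTT -> 0
  row 29 [11101]: clauses=TFFTTT -> 0
  row 30 [11110]: clauses=TFFTTT -> 0
  row 31 [11111]: clauses=TFFTTT -> 0
Full result column, 8 rows per line (x1,x2 fixed per line; x3,x4,x5 runs 000..111 left to right):
  rows 0-7 [x1,x2=00]: 00000000  (ones: 0)
  rows 8-15 [x1,x2=01]: 00000000  (ones: 0)
  rows 16-23 [x1,x2=10]: 00000000  (ones: 0)
  rows 24-31 [x1,x2=11]: 00000000  (ones: 0)
Satisfying assignments = 0+0+0+0 = 0

0


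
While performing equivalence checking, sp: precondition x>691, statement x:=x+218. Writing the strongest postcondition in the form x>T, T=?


Formula: sp(P, x:=E) = exists old_x. (x = E[old_x/x]) AND P[old_x/x] (old_x is the value of x before the assignment; eliminate old_x by solving x = E[old_x/x] for old_x)
Step 1: Precondition P: x>691, i.e. old_x > 691
Step 2: Assignment gives x = old_x + 218, so old_x = x - 218
Step 3: Substitute into P: x - 218 > 691
Step 4: Simplify: x > 691+218 = 909

909


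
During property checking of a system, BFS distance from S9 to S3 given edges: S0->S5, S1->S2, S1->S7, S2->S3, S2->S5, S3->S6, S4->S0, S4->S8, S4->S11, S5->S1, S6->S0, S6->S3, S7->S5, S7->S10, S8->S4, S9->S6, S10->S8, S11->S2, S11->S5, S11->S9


BFS layer-by-layer from S9:
  dist 0: {S9}
  dist 1: {S6}
  dist 2: {S0, S3}
  -> S3 reached at distance 2
Shortest path length = 2

2


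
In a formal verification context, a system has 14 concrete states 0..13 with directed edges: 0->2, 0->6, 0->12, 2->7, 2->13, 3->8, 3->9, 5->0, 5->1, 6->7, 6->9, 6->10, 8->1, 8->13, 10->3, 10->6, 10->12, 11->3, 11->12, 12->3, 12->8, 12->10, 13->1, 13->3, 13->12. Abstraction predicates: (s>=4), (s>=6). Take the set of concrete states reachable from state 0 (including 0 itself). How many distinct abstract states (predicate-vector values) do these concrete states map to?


BFS from 0:
Concrete reachable: {0, 1, 2, 3, 6, 7, 8, 9, 10, 12, 13}
Abstract via predicates (s>=4), (s>=6):
  (0,0) <- {0, 1, 2, 3}
  (1,1) <- {6, 7, 8, 9, 10, 12, 13}
Distinct abstract states = 2

2


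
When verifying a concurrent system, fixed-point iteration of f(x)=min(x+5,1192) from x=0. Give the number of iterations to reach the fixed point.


Step 1: x=0, cap=1192, increment=5
Step 2: x grows by 5 each step until capped at 1192; fixed point is x=1192
Step 3: iterations = ceil(1192/5) = 239

239


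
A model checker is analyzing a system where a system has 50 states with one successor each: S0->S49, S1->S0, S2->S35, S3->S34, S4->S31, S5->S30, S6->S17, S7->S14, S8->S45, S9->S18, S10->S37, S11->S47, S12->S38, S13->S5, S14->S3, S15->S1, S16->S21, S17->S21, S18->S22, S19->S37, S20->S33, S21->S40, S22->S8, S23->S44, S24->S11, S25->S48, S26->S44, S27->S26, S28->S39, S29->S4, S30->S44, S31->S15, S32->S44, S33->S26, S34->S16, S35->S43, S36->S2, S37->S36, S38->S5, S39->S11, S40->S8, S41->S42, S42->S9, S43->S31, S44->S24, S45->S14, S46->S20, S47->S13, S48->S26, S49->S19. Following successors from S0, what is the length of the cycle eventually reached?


Trace from S0 until a state repeats:
  S0 -> S49 -> S19 -> S37 -> S36 -> S2 -> S35 -> S43 -> S31 -> S15 -> S1 -> S0
S0 first seen at step 0, revisited at step 11.
Cycle length = 11 - 0 = 11

11


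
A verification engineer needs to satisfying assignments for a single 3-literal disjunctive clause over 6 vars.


Step 1: Total=2^6=64
Step 2: Unsat when all 3 false: 2^3=8
Step 3: Sat=64-8=56

56


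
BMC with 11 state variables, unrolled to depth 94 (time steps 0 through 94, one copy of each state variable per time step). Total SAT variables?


BMC unrolls to depth k, creating one copy of each state var for steps 0..k.
Step count = 94 + 1 = 95 (steps 0 through 94)
Vars per step = 11
Total = 11 * 95 = 1045

1045


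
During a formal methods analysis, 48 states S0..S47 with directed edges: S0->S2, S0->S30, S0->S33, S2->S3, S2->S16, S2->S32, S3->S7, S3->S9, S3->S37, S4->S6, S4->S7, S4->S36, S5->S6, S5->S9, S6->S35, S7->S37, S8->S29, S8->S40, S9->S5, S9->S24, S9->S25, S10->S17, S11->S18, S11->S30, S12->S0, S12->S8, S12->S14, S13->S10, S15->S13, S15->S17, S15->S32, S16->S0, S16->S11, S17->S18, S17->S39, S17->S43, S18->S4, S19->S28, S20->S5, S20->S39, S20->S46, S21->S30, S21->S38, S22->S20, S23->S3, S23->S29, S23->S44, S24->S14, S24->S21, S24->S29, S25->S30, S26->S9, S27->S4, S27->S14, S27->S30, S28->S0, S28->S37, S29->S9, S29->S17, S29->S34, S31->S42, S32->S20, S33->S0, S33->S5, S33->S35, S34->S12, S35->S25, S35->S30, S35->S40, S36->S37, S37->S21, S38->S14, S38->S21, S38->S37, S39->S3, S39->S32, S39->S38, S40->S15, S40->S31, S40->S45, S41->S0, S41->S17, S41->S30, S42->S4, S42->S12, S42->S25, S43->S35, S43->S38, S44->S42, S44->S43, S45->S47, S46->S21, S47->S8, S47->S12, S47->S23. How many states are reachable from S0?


BFS from S0:
  layer 0: {S0}
  layer 1: {S2, S30, S33}
  layer 2: {S3, S5, S16, S32, S35}
  layer 3: {S6, S7, S9, S11, S20, S25, S37, S40}
  layer 4: {S15, S18, S21, S24, S31, S39, S45, S46}
  layer 5: {S4, S13, S14, S17, S29, S38, S42, S47}
  layer 6: {S8, S10, S12, S23, S34, S36, S43}
  layer 7: {S44}
Reachable set: {S0, S2, S3, S4, S5, S6, S7, S8, S9, S10, S11, S12, S13, S14, S15, S16, S17, S18, S20, S21, S23, S24, S25, S29, S30, S31, S32, S33, S34, S35, S36, S37, S38, S39, S40, S42, S43, S44, S45, S46, S47}
Count = 41

41


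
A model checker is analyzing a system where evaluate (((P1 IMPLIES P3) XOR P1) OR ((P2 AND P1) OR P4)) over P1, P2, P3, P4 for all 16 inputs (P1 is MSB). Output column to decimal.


Formula: (((P1 IMPLIES P3) XOR P1) OR ((P2 AND P1) OR P4)) over P1, P2, P3, P4 (16 rows)
Evaluate each row (bits = P1,P2,P3,P4, MSB first):
  row 0 [0000]: (((0 IMPLIES 0) XOR 0) OR ((0 AND 0) OR 0)) -> 1
  row 1 [0001]: (((0 IMPLIES 0) XOR 0) OR ((0 AND 0) OR 1)) -> 1
  row 2 [0010]: (((0 IMPLIES 1) XOR 0) OR ((0 AND 0) OR 0)) -> 1
  row 3 [0011]: (((0 IMPLIES 1) XOR 0) OR ((0 AND 0) OR 1)) -> 1
  row 4 [0100]: (((0 IMPLIES 0) XOR 0) OR ((1 AND 0) OR 0)) -> 1
  row 5 [0101]: (((0 IMPLIES 0) XOR 0) OR ((1 AND 0) OR 1)) -> 1
  row 6 [0110]: (((0 IMPLIES 1) XOR 0) OR ((1 AND 0) OR 0)) -> 1
  row 7 [0111]: (((0 IMPLIES 1) XOR 0) OR ((1 AND 0) OR 1)) -> 1
  row 8 [1000]: (((1 IMPLIES 0) XOR 1) OR ((0 AND 1) OR 0)) -> 1
  row 9 [1001]: (((1 IMPLIES 0) XOR 1) OR ((0 AND 1) OR 1)) -> 1
  row 10 [1010]: (((1 IMPLIES 1) XOR 1) OR ((0 AND 1) OR 0)) -> 0
  row 11 [1011]: (((1 IMPLIES 1) XOR 1) OR ((0 AND 1) OR 1)) -> 1
  row 12 [1100]: (((1 IMPLIES 0) XOR 1) OR ((1 AND 1) OR 0)) -> 1
  row 13 [1101]: (((1 IMPLIES 0) XOR 1) OR ((1 AND 1) OR 1)) -> 1
  row 14 [1110]: (((1 IMPLIES 1) XOR 1) OR ((1 AND 1) OR 0)) -> 1
  row 15 [1111]: (((1 IMPLIES 1) XOR 1) OR ((1 AND 1) OR 1)) -> 1
Full result column, 4 rows per line (P1,P2 fixed per line; P3,P4 runs 00..11 left to right):
  rows 0-3 [P1,P2=00]: 1111  = hex F
  rows 4-7 [P1,P2=01]: 1111  = hex F
  rows 8-11 [P1,P2=10]: 1101  = hex D
  rows 12-15 [P1,P2=11]: 1111  = hex F
Output column (row 0 .. row 15) = 1111111111011111
Output column grouped in 4s = 1111 1111 1101 1111 = 0xFFDF
Convert to decimal digit by digit (value = value*16 + digit):
  F -> 15
  15*16 + 15 (F) = 255
  255*16 + 13 (D) = 4093
  4093*16 + 15 (F) = 65503
Decimal = 65503

65503


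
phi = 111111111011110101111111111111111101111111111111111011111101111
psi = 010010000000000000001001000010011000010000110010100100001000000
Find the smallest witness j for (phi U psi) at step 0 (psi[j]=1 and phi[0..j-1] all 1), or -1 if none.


(phi U psi) at 0: need smallest j with psi[j]=1 and phi[i]=1 for all i in [0,j).
Scan from step 0:
  step 0: phi=1, psi=0 -> continue
  step 1: psi=1 and phi held for [0,1) -> witness found
Witness step = 1

1


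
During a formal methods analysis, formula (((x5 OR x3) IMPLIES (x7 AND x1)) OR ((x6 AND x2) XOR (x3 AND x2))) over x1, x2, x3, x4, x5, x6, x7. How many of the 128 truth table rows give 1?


Formula: (((x5 OR x3) IMPLIES (x7 AND x1)) OR ((x6 AND x2) XOR (x3 AND x2))) over 7 vars (128 rows)
Evaluate each row (x1, x2, x3, x4, x5, x6, x7 as bits, MSB first):
  row 0 [0000000]: (((0 OR 0) IMPLIES (0 AND 0)) OR ((0 AND 0) XOR (0 AND 0))) -> 1
  row 1 [0000001]: (((0 OR 0) IMPLIES (1 AND 0)) OR ((0 AND 0) XOR (0 AND 0))) -> 1
  row 2 [0000010]: (((0 OR 0) IMPLIES (0 AND 0)) OR ((1 AND 0) XOR (0 AND 0))) -> 1
  row 3 [0000011]: (((0 OR 0) IMPLIES (1 AND 0)) OR ((1 AND 0) XOR (0 AND 0))) -> 1
  row 4 [0000100]: (((1 OR 0) IMPLIES (0 AND 0)) OR ((0 AND 0) XOR (0 AND 0))) -> 0
  (every remaining row is evaluated the same way; all 128 results are listed next)
Full result column, 8 rows per line (x1,x2,x3,x4 fixed per line; x5,x6,x7 runs 000..111 left to right):
  rows 0-7 [x1,x2,x3,x4=0000]: 11110000  (ones: 4)
  rows 8-15 [x1,x2,x3,x4=0001]: 11110000  (ones: 4)
  rows 16-23 [x1,x2,x3,x4=0010]: 00000000  (ones: 0)
  rows 24-31 [x1,x2,x3,x4=0011]: 00000000  (ones: 0)
  rows 32-39 [x1,x2,x3,x4=0100]: 11110011  (ones: 6)
  rows 40-47 [x1,x2,x3,x4=0101]: 11110011  (ones: 6)
  rows 48-55 [x1,x2,x3,x4=0110]: 11001100  (ones: 4)
  rows 56-63 [x1,x2,x3,x4=0111]: 11001100  (ones: 4)
  rows 64-71 [x1,x2,x3,x4=1000]: 11110101  (ones: 6)
  rows 72-79 [x1,x2,x3,x4=1001]: 11110101  (ones: 6)
  rows 80-87 [x1,x2,x3,x4=1010]: 01010101  (ones: 4)
  rows 88-95 [x1,x2,x3,x4=1011]: 01010101  (ones: 4)
  rows 96-103 [x1,x2,x3,x4=1100]: 11110111  (ones: 7)
  rows 104-111 [x1,x2,x3,x4=1101]: 11110111  (ones: 7)
  rows 112-119 [x1,x2,x3,x4=1110]: 11011101  (ones: 6)
  rows 120-127 [x1,x2,x3,x4=1111]: 11011101  (ones: 6)
Count of 1-rows = 4+4+0+0+6+6+4+4+6+6+4+4+7+7+6+6 = 74

74


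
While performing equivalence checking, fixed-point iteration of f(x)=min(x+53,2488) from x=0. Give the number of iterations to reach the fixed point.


Step 1: x=0, cap=2488, increment=53
Step 2: x grows by 53 each step until capped at 2488; fixed point is x=2488
Step 3: iterations = ceil(2488/53) = 47

47


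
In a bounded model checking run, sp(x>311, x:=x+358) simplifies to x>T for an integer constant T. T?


Formula: sp(P, x:=E) = exists old_x. (x = E[old_x/x]) AND P[old_x/x] (old_x is the value of x before the assignment; eliminate old_x by solving x = E[old_x/x] for old_x)
Step 1: Precondition P: x>311, i.e. old_x > 311
Step 2: Assignment gives x = old_x + 358, so old_x = x - 358
Step 3: Substitute into P: x - 358 > 311
Step 4: Simplify: x > 311+358 = 669

669


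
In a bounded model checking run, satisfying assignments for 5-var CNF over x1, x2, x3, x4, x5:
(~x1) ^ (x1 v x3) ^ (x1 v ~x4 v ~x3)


CNF with 3 clauses over 5 vars (32 assignments).
An assignment satisfies CNF iff every clause has >=1 true literal.
Check each row (bits = x1,x2,x3,x4,x5; clause T/F shown):
  row 0 [00000]: clauses=TFT -> 0
  row 1 [00001]: clauses=TFT -> 0
  row 2 [00010]: clauses=TFT -> 0
  row 3 [00011]: clauses=TFT -> 0
  row 4 [00100]: clauses=TTT -> 1
  row 5 [00101]: clauses=TTT -> 1
  row 6 [00110]: clauses=TTF -> 0
  row 7 [00111]: clauses=TTF -> 0
  row 8 [01000]: clauses=TFT -> 0
  row 9 [01001]: clauses=TFT -> 0
  row 10 [01010]: clauses=TFT -> 0
  row 11 [01011]: clauses=TFT -> 0
  row 12 [01100]: clauses=TTT -> 1
  row 13 [01101]: clauses=TTT -> 1
  row 14 [01110]: clauses=TTF -> 0
  row 15 [01111]: clauses=TTF -> 0
  row 16 [10000]: clauses=FTT -> 0
  row 17 [10001]: clauses=FTT -> 0
  row 18 [10010]: clauses=FTT -> 0
  row 19 [10011]: clauses=FTT -> 0
  row 20 [10100]: clauses=FTT -> 0
  row 21 [10101]: clauses=FTT -> 0
  row 22 [10110]: clauses=FTT -> 0
  row 23 [10111]: clauses=FTT -> 0
  row 24 [11000]: clauses=FTT -> 0
  row 25 [11001]: clauses=FTT -> 0
  row 26 [11010]: clauses=FTT -> 0
  row 27 [11011]: clauses=FTT -> 0
  row 28 [11100]: clauses=FTT -> 0
  row 29 [11101]: clauses=FTT -> 0
  row 30 [11110]: clauses=FTT -> 0
  row 31 [11111]: clauses=FTT -> 0
Full result column, 8 rows per line (x1,x2 fixed per line; x3,x4,x5 runs 000..111 left to right):
  rows 0-7 [x1,x2=00]: 00001100  (ones: 2)
  rows 8-15 [x1,x2=01]: 00001100  (ones: 2)
  rows 16-23 [x1,x2=10]: 00000000  (ones: 0)
  rows 24-31 [x1,x2=11]: 00000000  (ones: 0)
Satisfying assignments = 2+2+0+0 = 4

4


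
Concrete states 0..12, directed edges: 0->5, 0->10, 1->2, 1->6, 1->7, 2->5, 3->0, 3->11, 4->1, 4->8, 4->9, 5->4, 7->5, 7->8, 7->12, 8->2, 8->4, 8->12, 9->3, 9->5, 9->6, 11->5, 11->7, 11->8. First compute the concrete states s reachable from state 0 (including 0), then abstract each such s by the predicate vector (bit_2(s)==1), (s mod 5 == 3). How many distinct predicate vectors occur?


BFS from 0:
Concrete reachable: {0, 1, 2, 3, 4, 5, 6, 7, 8, 9, 10, 11, 12}
Abstract via predicates (bit_2(s)==1), (s mod 5 == 3):
  (0,0) <- {0, 1, 2, 9, 10, 11}
  (0,1) <- {3, 8}
  (1,0) <- {4, 5, 6, 7, 12}
Distinct abstract states = 3

3


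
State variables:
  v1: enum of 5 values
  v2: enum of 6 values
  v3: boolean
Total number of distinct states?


State space = product of domain sizes of all variables.
Domain sizes:
  v1 (enum of 5 values): 5
  v2 (enum of 6 values): 6
  v3 (boolean): 2
Product = 5 * 6 * 2 = 60

60


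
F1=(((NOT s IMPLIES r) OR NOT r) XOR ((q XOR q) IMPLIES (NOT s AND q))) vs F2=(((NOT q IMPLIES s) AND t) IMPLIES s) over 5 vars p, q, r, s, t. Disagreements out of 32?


F1 = (((NOT s IMPLIES r) OR NOT r) XOR ((q XOR q) IMPLIES (NOT s AND q)))
F2 = (((NOT q IMPLIES s) AND t) IMPLIES s)
Evaluate both on each of 32 rows (bits = p,q,r,s,t):
  row 0 [00000]: F1=0 F2=1 (differ) -> 1
  row 1 [00001]: F1=0 F2=1 (differ) -> 1
  row 2 [00010]: F1=0 F2=1 (differ) -> 1
  row 3 [00011]: F1=0 F2=1 (differ) -> 1
  row 4 [00100]: F1=0 F2=1 (differ) -> 1
  row 5 [00101]: F1=0 F2=1 (differ) -> 1
  row 6 [00110]: F1=0 F2=1 (differ) -> 1
  row 7 [00111]: F1=0 F2=1 (differ) -> 1
  row 8 [01000]: F1=0 F2=1 (differ) -> 1
  row 9 [01001]: F1=0 F2=0 -> 0
  row 10 [01010]: F1=0 F2=1 (differ) -> 1
  row 11 [01011]: F1=0 F2=1 (differ) -> 1
  row 12 [01100]: F1=0 F2=1 (differ) -> 1
  row 13 [01101]: F1=0 F2=0 -> 0
  row 14 [01110]: F1=0 F2=1 (differ) -> 1
  row 15 [01111]: F1=0 F2=1 (differ) -> 1
  row 16 [10000]: F1=0 F2=1 (differ) -> 1
  row 17 [10001]: F1=0 F2=1 (differ) -> 1
  row 18 [10010]: F1=0 F2=1 (differ) -> 1
  row 19 [10011]: F1=0 F2=1 (differ) -> 1
  row 20 [10100]: F1=0 F2=1 (differ) -> 1
  row 21 [10101]: F1=0 F2=1 (differ) -> 1
  row 22 [10110]: F1=0 F2=1 (differ) -> 1
  row 23 [10111]: F1=0 F2=1 (differ) -> 1
  row 24 [11000]: F1=0 F2=1 (differ) -> 1
  row 25 [11001]: F1=0 F2=0 -> 0
  row 26 [11010]: F1=0 F2=1 (differ) -> 1
  row 27 [11011]: F1=0 F2=1 (differ) -> 1
  row 28 [11100]: F1=0 F2=1 (differ) -> 1
  row 29 [11101]: F1=0 F2=0 -> 0
  row 30 [11110]: F1=0 F2=1 (differ) -> 1
  row 31 [11111]: F1=0 F2=1 (differ) -> 1
Full result column, 8 rows per line (p,q fixed per line; r,s,t runs 000..111 left to right):
  rows 0-7 [p,q=00]: 11111111  (ones: 8)
  rows 8-15 [p,q=01]: 10111011  (ones: 6)
  rows 16-23 [p,q=10]: 11111111  (ones: 8)
  rows 24-31 [p,q=11]: 10111011  (ones: 6)
Disagreements = 8+6+8+6 = 28

28


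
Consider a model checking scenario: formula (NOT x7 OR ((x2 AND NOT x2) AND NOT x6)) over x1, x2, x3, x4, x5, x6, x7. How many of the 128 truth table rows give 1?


Formula: (NOT x7 OR ((x2 AND NOT x2) AND NOT x6)) over 7 vars (128 rows)
Evaluate each row (x1, x2, x3, x4, x5, x6, x7 as bits, MSB first):
  row 0 [0000000]: (NOT 0 OR ((0 AND NOT 0) AND NOT 0)) -> 1
  row 1 [0000001]: (NOT 1 OR ((0 AND NOT 0) AND NOT 0)) -> 0
  row 2 [0000010]: (NOT 0 OR ((0 AND NOT 0) AND NOT 1)) -> 1
  row 3 [0000011]: (NOT 1 OR ((0 AND NOT 0) AND NOT 1)) -> 0
  row 4 [0000100]: (NOT 0 OR ((0 AND NOT 0) AND NOT 0)) -> 1
  (every remaining row is evaluated the same way; all 128 results are listed next)
Full result column, 8 rows per line (x1,x2,x3,x4 fixed per line; x5,x6,x7 runs 000..111 left to right):
  rows 0-7 [x1,x2,x3,x4=0000]: 10101010  (ones: 4)
  rows 8-15 [x1,x2,x3,x4=0001]: 10101010  (ones: 4)
  rows 16-23 [x1,x2,x3,x4=0010]: 10101010  (ones: 4)
  rows 24-31 [x1,x2,x3,x4=0011]: 10101010  (ones: 4)
  rows 32-39 [x1,x2,x3,x4=0100]: 10101010  (ones: 4)
  rows 40-47 [x1,x2,x3,x4=0101]: 10101010  (ones: 4)
  rows 48-55 [x1,x2,x3,x4=0110]: 10101010  (ones: 4)
  rows 56-63 [x1,x2,x3,x4=0111]: 10101010  (ones: 4)
  rows 64-71 [x1,x2,x3,x4=1000]: 10101010  (ones: 4)
  rows 72-79 [x1,x2,x3,x4=1001]: 10101010  (ones: 4)
  rows 80-87 [x1,x2,x3,x4=1010]: 10101010  (ones: 4)
  rows 88-95 [x1,x2,x3,x4=1011]: 10101010  (ones: 4)
  rows 96-103 [x1,x2,x3,x4=1100]: 10101010  (ones: 4)
  rows 104-111 [x1,x2,x3,x4=1101]: 10101010  (ones: 4)
  rows 112-119 [x1,x2,x3,x4=1110]: 10101010  (ones: 4)
  rows 120-127 [x1,x2,x3,x4=1111]: 10101010  (ones: 4)
Count of 1-rows = 4+4+4+4+4+4+4+4+4+4+4+4+4+4+4+4 = 64

64


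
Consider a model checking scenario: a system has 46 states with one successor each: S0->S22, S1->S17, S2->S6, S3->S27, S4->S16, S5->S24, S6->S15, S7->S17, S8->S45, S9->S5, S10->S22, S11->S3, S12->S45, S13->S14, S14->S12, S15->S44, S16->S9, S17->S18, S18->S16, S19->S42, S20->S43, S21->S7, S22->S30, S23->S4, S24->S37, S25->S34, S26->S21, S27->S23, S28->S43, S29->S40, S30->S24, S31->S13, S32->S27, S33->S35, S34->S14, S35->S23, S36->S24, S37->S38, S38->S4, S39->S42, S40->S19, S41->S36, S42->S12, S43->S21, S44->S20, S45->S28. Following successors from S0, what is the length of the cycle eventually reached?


Trace from S0 until a state repeats:
  S0 -> S22 -> S30 -> S24 -> S37 -> S38 -> S4 -> S16 -> S9 -> S5 -> S24
S24 first seen at step 3, revisited at step 10.
Cycle length = 10 - 3 = 7

7


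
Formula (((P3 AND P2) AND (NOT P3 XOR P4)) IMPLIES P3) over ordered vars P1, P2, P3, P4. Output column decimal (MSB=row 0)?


Formula: (((P3 AND P2) AND (NOT P3 XOR P4)) IMPLIES P3) over P1, P2, P3, P4 (16 rows)
Evaluate each row (bits = P1,P2,P3,P4, MSB first):
  row 0 [0000]: (((0 AND 0) AND (NOT 0 XOR 0)) IMPLIES 0) -> 1
  row 1 [0001]: (((0 AND 0) AND (NOT 0 XOR 1)) IMPLIES 0) -> 1
  row 2 [0010]: (((1 AND 0) AND (NOT 1 XOR 0)) IMPLIES 1) -> 1
  row 3 [0011]: (((1 AND 0) AND (NOT 1 XOR 1)) IMPLIES 1) -> 1
  row 4 [0100]: (((0 AND 1) AND (NOT 0 XOR 0)) IMPLIES 0) -> 1
  row 5 [0101]: (((0 AND 1) AND (NOT 0 XOR 1)) IMPLIES 0) -> 1
  row 6 [0110]: (((1 AND 1) AND (NOT 1 XOR 0)) IMPLIES 1) -> 1
  row 7 [0111]: (((1 AND 1) AND (NOT 1 XOR 1)) IMPLIES 1) -> 1
  row 8 [1000]: (((0 AND 0) AND (NOT 0 XOR 0)) IMPLIES 0) -> 1
  row 9 [1001]: (((0 AND 0) AND (NOT 0 XOR 1)) IMPLIES 0) -> 1
  row 10 [1010]: (((1 AND 0) AND (NOT 1 XOR 0)) IMPLIES 1) -> 1
  row 11 [1011]: (((1 AND 0) AND (NOT 1 XOR 1)) IMPLIES 1) -> 1
  row 12 [1100]: (((0 AND 1) AND (NOT 0 XOR 0)) IMPLIES 0) -> 1
  row 13 [1101]: (((0 AND 1) AND (NOT 0 XOR 1)) IMPLIES 0) -> 1
  row 14 [1110]: (((1 AND 1) AND (NOT 1 XOR 0)) IMPLIES 1) -> 1
  row 15 [1111]: (((1 AND 1) AND (NOT 1 XOR 1)) IMPLIES 1) -> 1
Full result column, 4 rows per line (P1,P2 fixed per line; P3,P4 runs 00..11 left to right):
  rows 0-3 [P1,P2=00]: 1111  = hex F
  rows 4-7 [P1,P2=01]: 1111  = hex F
  rows 8-11 [P1,P2=10]: 1111  = hex F
  rows 12-15 [P1,P2=11]: 1111  = hex F
Output column (row 0 .. row 15) = 1111111111111111
Output column grouped in 4s = 1111 1111 1111 1111 = 0xFFFF
Convert to decimal digit by digit (value = value*16 + digit):
  F -> 15
  15*16 + 15 (F) = 255
  255*16 + 15 (F) = 4095
  4095*16 + 15 (F) = 65535
Decimal = 65535

65535


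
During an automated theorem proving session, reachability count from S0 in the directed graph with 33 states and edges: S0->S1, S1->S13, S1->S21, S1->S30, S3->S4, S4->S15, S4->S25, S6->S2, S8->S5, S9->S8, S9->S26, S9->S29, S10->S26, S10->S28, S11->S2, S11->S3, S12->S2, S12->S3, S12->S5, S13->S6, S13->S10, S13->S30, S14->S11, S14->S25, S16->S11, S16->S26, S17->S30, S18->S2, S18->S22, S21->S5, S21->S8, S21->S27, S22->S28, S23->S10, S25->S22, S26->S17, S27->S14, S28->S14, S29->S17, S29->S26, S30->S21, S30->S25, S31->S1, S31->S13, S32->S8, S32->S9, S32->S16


BFS from S0:
  layer 0: {S0}
  layer 1: {S1}
  layer 2: {S13, S21, S30}
  layer 3: {S5, S6, S8, S10, S25, S27}
  layer 4: {S2, S14, S22, S26, S28}
  layer 5: {S11, S17}
  layer 6: {S3}
  layer 7: {S4}
  layer 8: {S15}
Reachable set: {S0, S1, S2, S3, S4, S5, S6, S8, S10, S11, S13, S14, S15, S17, S21, S22, S25, S26, S27, S28, S30}
Count = 21

21


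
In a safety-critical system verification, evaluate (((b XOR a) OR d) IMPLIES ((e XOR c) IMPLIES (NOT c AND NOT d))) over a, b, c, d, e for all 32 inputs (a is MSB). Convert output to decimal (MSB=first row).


Formula: (((b XOR a) OR d) IMPLIES ((e XOR c) IMPLIES (NOT c AND NOT d))) over a, b, c, d, e (32 rows)
Evaluate each row (bits = a,b,c,d,e, MSB first):
  row 0 [00000]: (((0 XOR 0) OR 0) IMPLIES ((0 XOR 0) IMPLIES (NOT 0 AND NOT 0))) -> 1
  row 1 [00001]: (((0 XOR 0) OR 0) IMPLIES ((1 XOR 0) IMPLIES (NOT 0 AND NOT 0))) -> 1
  row 2 [00010]: (((0 XOR 0) OR 1) IMPLIES ((0 XOR 0) IMPLIES (NOT 0 AND NOT 1))) -> 1
  row 3 [00011]: (((0 XOR 0) OR 1) IMPLIES ((1 XOR 0) IMPLIES (NOT 0 AND NOT 1))) -> 0
  row 4 [00100]: (((0 XOR 0) OR 0) IMPLIES ((0 XOR 1) IMPLIES (NOT 1 AND NOT 0))) -> 1
  row 5 [00101]: (((0 XOR 0) OR 0) IMPLIES ((1 XOR 1) IMPLIES (NOT 1 AND NOT 0))) -> 1
  row 6 [00110]: (((0 XOR 0) OR 1) IMPLIES ((0 XOR 1) IMPLIES (NOT 1 AND NOT 1))) -> 0
  row 7 [00111]: (((0 XOR 0) OR 1) IMPLIES ((1 XOR 1) IMPLIES (NOT 1 AND NOT 1))) -> 1
  row 8 [01000]: (((1 XOR 0) OR 0) IMPLIES ((0 XOR 0) IMPLIES (NOT 0 AND NOT 0))) -> 1
  row 9 [01001]: (((1 XOR 0) OR 0) IMPLIES ((1 XOR 0) IMPLIES (NOT 0 AND NOT 0))) -> 1
  row 10 [01010]: (((1 XOR 0) OR 1) IMPLIES ((0 XOR 0) IMPLIES (NOT 0 AND NOT 1))) -> 1
  row 11 [01011]: (((1 XOR 0) OR 1) IMPLIES ((1 XOR 0) IMPLIES (NOT 0 AND NOT 1))) -> 0
  row 12 [01100]: (((1 XOR 0) OR 0) IMPLIES ((0 XOR 1) IMPLIES (NOT 1 AND NOT 0))) -> 0
  row 13 [01101]: (((1 XOR 0) OR 0) IMPLIES ((1 XOR 1) IMPLIES (NOT 1 AND NOT 0))) -> 1
  row 14 [01110]: (((1 XOR 0) OR 1) IMPLIES ((0 XOR 1) IMPLIES (NOT 1 AND NOT 1))) -> 0
  row 15 [01111]: (((1 XOR 0) OR 1) IMPLIES ((1 XOR 1) IMPLIES (NOT 1 AND NOT 1))) -> 1
  row 16 [10000]: (((0 XOR 1) OR 0) IMPLIES ((0 XOR 0) IMPLIES (NOT 0 AND NOT 0))) -> 1
  row 17 [10001]: (((0 XOR 1) OR 0) IMPLIES ((1 XOR 0) IMPLIES (NOT 0 AND NOT 0))) -> 1
  row 18 [10010]: (((0 XOR 1) OR 1) IMPLIES ((0 XOR 0) IMPLIES (NOT 0 AND NOT 1))) -> 1
  row 19 [10011]: (((0 XOR 1) OR 1) IMPLIES ((1 XOR 0) IMPLIES (NOT 0 AND NOT 1))) -> 0
  row 20 [10100]: (((0 XOR 1) OR 0) IMPLIES ((0 XOR 1) IMPLIES (NOT 1 AND NOT 0))) -> 0
  row 21 [10101]: (((0 XOR 1) OR 0) IMPLIES ((1 XOR 1) IMPLIES (NOT 1 AND NOT 0))) -> 1
  row 22 [10110]: (((0 XOR 1) OR 1) IMPLIES ((0 XOR 1) IMPLIES (NOT 1 AND NOT 1))) -> 0
  row 23 [10111]: (((0 XOR 1) OR 1) IMPLIES ((1 XOR 1) IMPLIES (NOT 1 AND NOT 1))) -> 1
  row 24 [11000]: (((1 XOR 1) OR 0) IMPLIES ((0 XOR 0) IMPLIES (NOT 0 AND NOT 0))) -> 1
  row 25 [11001]: (((1 XOR 1) OR 0) IMPLIES ((1 XOR 0) IMPLIES (NOT 0 AND NOT 0))) -> 1
  row 26 [11010]: (((1 XOR 1) OR 1) IMPLIES ((0 XOR 0) IMPLIES (NOT 0 AND NOT 1))) -> 1
  row 27 [11011]: (((1 XOR 1) OR 1) IMPLIES ((1 XOR 0) IMPLIES (NOT 0 AND NOT 1))) -> 0
  row 28 [11100]: (((1 XOR 1) OR 0) IMPLIES ((0 XOR 1) IMPLIES (NOT 1 AND NOT 0))) -> 1
  row 29 [11101]: (((1 XOR 1) OR 0) IMPLIES ((1 XOR 1) IMPLIES (NOT 1 AND NOT 0))) -> 1
  row 30 [11110]: (((1 XOR 1) OR 1) IMPLIES ((0 XOR 1) IMPLIES (NOT 1 AND NOT 1))) -> 0
  row 31 [11111]: (((1 XOR 1) OR 1) IMPLIES ((1 XOR 1) IMPLIES (NOT 1 AND NOT 1))) -> 1
Full result column, 4 rows per line (a,b,c fixed per line; d,e runs 00..11 left to right):
  rows 0-3 [a,b,c=000]: 1110  = hex E
  rows 4-7 [a,b,c=001]: 1101  = hex D
  rows 8-11 [a,b,c=010]: 1110  = hex E
  rows 12-15 [a,b,c=011]: 0101  = hex 5
  rows 16-19 [a,b,c=100]: 1110  = hex E
  rows 20-23 [a,b,c=101]: 0101  = hex 5
  rows 24-27 [a,b,c=110]: 1110  = hex E
  rows 28-31 [a,b,c=111]: 1101  = hex D
Output column (row 0 .. row 31) = 11101101111001011110010111101101
Output column grouped in 4s = 1110 1101 1110 0101 1110 0101 1110 1101 = 0xEDE5E5ED
Convert to decimal digit by digit (value = value*16 + digit):
  E -> 14
  14*16 + 13 (D) = 237
  237*16 + 14 (E) = 3806
  3806*16 + 5 = 60901
  60901*16 + 14 (E) = 974430
  974430*16 + 5 = 15590885
  15590885*16 + 14 (E) = 249454174
  249454174*16 + 13 (D) = 3991266797
Decimal = 3991266797

3991266797
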